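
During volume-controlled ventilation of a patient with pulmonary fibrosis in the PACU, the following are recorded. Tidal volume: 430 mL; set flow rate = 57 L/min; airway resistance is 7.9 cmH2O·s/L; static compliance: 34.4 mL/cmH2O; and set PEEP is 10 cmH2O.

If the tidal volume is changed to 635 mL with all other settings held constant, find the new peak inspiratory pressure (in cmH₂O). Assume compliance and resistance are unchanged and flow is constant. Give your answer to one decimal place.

Flow: 57 L/min ÷ 60 = 0.95 L/s.
PIP = Vt/C + R·V̇ + PEEP (constant-flow equation of motion).
Only the elastic term changes: ΔPIP = ΔVt / C = (635 − 430) / 34.4 = 5.959 cmH2O.
Original PIP = 430/34.4 + 7.9×0.95 + 10 = 30.005 cmH2O; new PIP = 30.005 + (5.959) = 35.964 cmH2O.

36.0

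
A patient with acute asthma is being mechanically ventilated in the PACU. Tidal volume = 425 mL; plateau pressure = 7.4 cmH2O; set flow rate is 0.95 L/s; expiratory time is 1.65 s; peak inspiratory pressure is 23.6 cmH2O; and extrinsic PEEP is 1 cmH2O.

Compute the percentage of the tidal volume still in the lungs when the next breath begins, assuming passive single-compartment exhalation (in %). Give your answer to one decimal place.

23.3

R = (PIP − Pplat)/V̇ = (23.6 − 7.4) / 0.95 = 16.2/0.95 = 17.053 cmH2O·s/L.
C = Vt/(Pplat − PEEP) = 425.0 / (7.4 − 1) = 425.0/6.4 = 66.406 mL/cmH2O.
τ = R × C = 17.053 × 0.06641 L/cmH2O = 1.132 s.
Fraction remaining at end-expiration = e^(−Te/τ) = e^(−1.65/1.132) = 0.2328 → 23.28%.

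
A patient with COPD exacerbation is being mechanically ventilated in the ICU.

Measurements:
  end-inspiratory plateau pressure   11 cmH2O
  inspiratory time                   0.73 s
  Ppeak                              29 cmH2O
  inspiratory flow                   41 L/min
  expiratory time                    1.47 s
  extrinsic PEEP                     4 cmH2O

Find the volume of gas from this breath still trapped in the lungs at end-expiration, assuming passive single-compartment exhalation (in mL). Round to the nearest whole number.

Flow: 41 L/min ÷ 60 = 0.6833 L/s.
Vt = flow × Ti = 0.6833 L/s × 0.73 s × 1000 mL/L = 498.81 mL.
R = (PIP − Pplat)/V̇ = (29 − 11) / 0.6833 = 18.0/0.6833 = 26.343 cmH2O·s/L.
C = Vt/(Pplat − PEEP) = 498.81 / (11 − 4) = 498.81/7.0 = 71.259 mL/cmH2O.
τ = R × C = 26.343 × 0.07126 L/cmH2O = 1.877 s.
Fraction remaining = e^(−Te/τ) = e^(−1.47/1.877) = 0.457.
Trapped volume = 498.81 × 0.457 = 227.96 mL.

228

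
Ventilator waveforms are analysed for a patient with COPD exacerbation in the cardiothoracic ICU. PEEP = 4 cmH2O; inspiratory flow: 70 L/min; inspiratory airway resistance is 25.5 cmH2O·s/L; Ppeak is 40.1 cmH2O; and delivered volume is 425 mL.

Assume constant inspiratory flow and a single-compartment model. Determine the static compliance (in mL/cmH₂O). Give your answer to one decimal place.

Flow: 70 L/min ÷ 60 = 1.1667 L/s.
Equation of motion (constant flow): PIP = Vt/C + R·V̇ + PEEP.
Vt/C = PIP − R·V̇ − PEEP = 40.1 − 25.5×1.1667 − 4 = 40.1 − 29.751 − 4 = 6.349 cmH2O.
C = Vt / 6.349 = 425 / 6.349 = 66.94 mL/cmH2O.

66.9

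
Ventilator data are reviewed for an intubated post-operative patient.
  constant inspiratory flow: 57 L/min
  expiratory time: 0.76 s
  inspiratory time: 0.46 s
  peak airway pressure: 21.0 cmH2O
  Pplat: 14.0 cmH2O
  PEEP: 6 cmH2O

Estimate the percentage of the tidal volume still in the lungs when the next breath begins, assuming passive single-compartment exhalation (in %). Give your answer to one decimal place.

15.1

Flow: 57 L/min ÷ 60 = 0.95 L/s.
Vt = flow × Ti = 0.95 L/s × 0.46 s × 1000 mL/L = 437.0 mL.
R = (PIP − Pplat)/V̇ = (21.0 − 14.0) / 0.95 = 7.0/0.95 = 7.368 cmH2O·s/L.
C = Vt/(Pplat − PEEP) = 437.0 / (14.0 − 6) = 437.0/8.0 = 54.625 mL/cmH2O.
τ = R × C = 7.368 × 0.05463 L/cmH2O = 0.4025 s.
Fraction remaining at end-expiration = e^(−Te/τ) = e^(−0.76/0.4025) = 0.1513 → 15.13%.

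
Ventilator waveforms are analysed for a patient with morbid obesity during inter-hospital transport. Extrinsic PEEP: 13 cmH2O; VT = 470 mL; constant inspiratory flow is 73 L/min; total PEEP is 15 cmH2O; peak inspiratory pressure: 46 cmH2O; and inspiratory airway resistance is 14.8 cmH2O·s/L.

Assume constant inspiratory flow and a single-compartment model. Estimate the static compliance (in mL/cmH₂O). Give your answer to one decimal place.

Flow: 73 L/min ÷ 60 = 1.2167 L/s.
Total PEEP = 15 cmH2O (set 13 + intrinsic 2); this is the baseline alveolar pressure.
Equation of motion (constant flow): PIP = Vt/C + R·V̇ + PEEP.
Vt/C = PIP − R·V̇ − PEEP = 46 − 14.8×1.2167 − 15 = 46 − 18.007 − 15 = 12.993 cmH2O.
C = Vt / 12.993 = 470 / 12.993 = 36.173 mL/cmH2O.

36.2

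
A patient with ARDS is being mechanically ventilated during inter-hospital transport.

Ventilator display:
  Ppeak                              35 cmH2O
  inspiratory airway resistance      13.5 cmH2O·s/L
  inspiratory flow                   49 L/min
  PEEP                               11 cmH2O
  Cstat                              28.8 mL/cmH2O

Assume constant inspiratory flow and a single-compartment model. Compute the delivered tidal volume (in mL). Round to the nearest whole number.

Flow: 49 L/min ÷ 60 = 0.8167 L/s.
Equation of motion (constant flow): PIP = Vt/C + R·V̇ + PEEP.
Vt/C = PIP − R·V̇ − PEEP = 35 − 11.025 − 11 = 12.975 cmH2O.
Vt = C × 12.975 = 28.8 × 12.975 = 373.68 mL.

374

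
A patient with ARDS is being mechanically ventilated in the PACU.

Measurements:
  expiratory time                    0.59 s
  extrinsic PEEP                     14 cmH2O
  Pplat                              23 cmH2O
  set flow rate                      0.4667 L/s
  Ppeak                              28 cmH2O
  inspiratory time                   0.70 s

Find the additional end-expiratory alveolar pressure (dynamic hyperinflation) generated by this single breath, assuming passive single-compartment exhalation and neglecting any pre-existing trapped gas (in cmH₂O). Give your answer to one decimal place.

Vt = flow × Ti = 0.4667 L/s × 0.70 s × 1000 mL/L = 326.69 mL.
R = (PIP − Pplat)/V̇ = (28 − 23) / 0.4667 = 5.0/0.4667 = 10.714 cmH2O·s/L.
C = Vt/(Pplat − PEEP) = 326.69 / (23 − 14) = 326.69/9.0 = 36.299 mL/cmH2O.
τ = R × C = 10.714 × 0.0363 L/cmH2O = 0.3889 s.
Fraction remaining = e^(−Te/τ) = e^(−0.59/0.3889) = 0.2193; trapped volume = 326.69 × 0.2193 = 71.643 mL.
Additional alveolar pressure from trapping ≈ V_trapped / C = 71.643 / 36.299 = 1.974 cmH2O.

2.0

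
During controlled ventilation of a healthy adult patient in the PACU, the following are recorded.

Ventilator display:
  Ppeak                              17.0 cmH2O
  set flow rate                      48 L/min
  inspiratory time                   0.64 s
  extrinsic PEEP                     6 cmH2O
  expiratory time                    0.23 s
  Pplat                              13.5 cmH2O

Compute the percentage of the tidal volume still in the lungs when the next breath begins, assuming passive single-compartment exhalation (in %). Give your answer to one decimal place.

46.3

Flow: 48 L/min ÷ 60 = 0.8 L/s.
Vt = flow × Ti = 0.8 L/s × 0.64 s × 1000 mL/L = 512.0 mL.
R = (PIP − Pplat)/V̇ = (17.0 − 13.5) / 0.8 = 3.5/0.8 = 4.375 cmH2O·s/L.
C = Vt/(Pplat − PEEP) = 512.0 / (13.5 − 6) = 512.0/7.5 = 68.267 mL/cmH2O.
τ = R × C = 4.375 × 0.06827 L/cmH2O = 0.2987 s.
Fraction remaining at end-expiration = e^(−Te/τ) = e^(−0.23/0.2987) = 0.463 → 46.3%.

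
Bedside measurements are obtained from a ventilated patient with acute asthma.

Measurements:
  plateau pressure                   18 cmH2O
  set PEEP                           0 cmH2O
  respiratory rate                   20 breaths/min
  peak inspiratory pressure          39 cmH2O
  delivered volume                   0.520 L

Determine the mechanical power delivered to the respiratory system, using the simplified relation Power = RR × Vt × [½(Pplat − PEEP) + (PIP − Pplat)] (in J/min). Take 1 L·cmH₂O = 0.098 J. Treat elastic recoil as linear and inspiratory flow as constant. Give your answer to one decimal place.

30.6

Per-breath work = Vt × [½(Pplat−PEEP) + (PIP−Pplat)] = 0.520 × [0.5×18.0 + 21.0] = 0.520 × 30.0 = 15.6 L·cmH2O.
Power = 20 × 15.6 = 312.0 L·cmH2O/min.
× 0.098 J/(L·cmH2O) → 30.576 J/min.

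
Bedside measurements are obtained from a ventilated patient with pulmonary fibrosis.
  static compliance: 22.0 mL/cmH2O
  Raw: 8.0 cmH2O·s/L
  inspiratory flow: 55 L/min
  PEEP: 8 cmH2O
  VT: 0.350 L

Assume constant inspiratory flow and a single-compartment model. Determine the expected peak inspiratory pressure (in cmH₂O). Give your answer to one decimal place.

31.2

Flow: 55 L/min ÷ 60 = 0.9167 L/s.
Equation of motion (constant flow): PIP = Vt/C + R·V̇ + PEEP.
PIP = 350/22.0 + 8.0×0.9167 + 8 = 15.909 + 7.334 + 8 = 31.243 cmH2O.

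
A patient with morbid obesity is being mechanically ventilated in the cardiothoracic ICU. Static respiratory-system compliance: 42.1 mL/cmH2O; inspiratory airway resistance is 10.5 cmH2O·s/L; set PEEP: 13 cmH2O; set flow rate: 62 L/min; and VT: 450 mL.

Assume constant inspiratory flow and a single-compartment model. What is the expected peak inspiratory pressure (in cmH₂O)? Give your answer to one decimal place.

Flow: 62 L/min ÷ 60 = 1.0333 L/s.
Equation of motion (constant flow): PIP = Vt/C + R·V̇ + PEEP.
PIP = 450/42.1 + 10.5×1.0333 + 13 = 10.689 + 10.85 + 13 = 34.539 cmH2O.

34.5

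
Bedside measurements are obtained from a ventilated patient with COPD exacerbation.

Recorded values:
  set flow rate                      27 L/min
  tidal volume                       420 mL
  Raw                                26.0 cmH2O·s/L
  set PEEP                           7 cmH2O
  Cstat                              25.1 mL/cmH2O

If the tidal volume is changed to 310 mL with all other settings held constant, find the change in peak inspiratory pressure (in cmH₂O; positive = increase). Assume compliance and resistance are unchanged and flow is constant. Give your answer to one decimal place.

-4.4

PIP = Vt/C + R·V̇ + PEEP (constant-flow equation of motion).
Only the elastic term changes: ΔPIP = ΔVt / C = (310 − 420) / 25.1 = -4.382 cmH2O.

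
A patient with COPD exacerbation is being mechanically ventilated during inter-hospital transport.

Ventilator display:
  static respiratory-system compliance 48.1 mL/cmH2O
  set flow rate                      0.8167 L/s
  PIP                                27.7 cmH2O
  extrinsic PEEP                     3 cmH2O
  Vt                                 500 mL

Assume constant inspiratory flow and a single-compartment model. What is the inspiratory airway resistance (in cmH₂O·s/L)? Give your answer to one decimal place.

Equation of motion (constant flow): PIP = Vt/C + R·V̇ + PEEP.
R·V̇ = PIP − Vt/C − PEEP = 27.7 − 500/48.1 − 3 = 27.7 − 10.395 − 3 = 14.305 cmH2O.
R = 14.305 / 0.8167 = 17.516 cmH2O·s/L.

17.5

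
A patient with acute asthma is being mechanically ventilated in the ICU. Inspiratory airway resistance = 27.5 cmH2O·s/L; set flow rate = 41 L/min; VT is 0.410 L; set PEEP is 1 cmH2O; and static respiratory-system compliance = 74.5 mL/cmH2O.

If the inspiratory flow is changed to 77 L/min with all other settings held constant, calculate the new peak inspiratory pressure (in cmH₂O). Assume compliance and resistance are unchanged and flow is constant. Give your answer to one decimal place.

41.8

Flow: 41 L/min ÷ 60 = 0.6833 L/s.
New flow: 77 L/min ÷ 60 = 1.2833 L/s.
PIP = Vt/C + R·V̇ + PEEP (constant-flow equation of motion).
Only the resistive term changes: ΔPIP = R × ΔV̇ = 27.5 × (1.2833 − 0.6833) = 27.5 × 0.6 = 16.5 cmH2O.
Original PIP = 410/74.5 + 27.5×0.6833 + 1 = 25.294 cmH2O; new PIP = 25.294 + (16.5) = 41.794 cmH2O.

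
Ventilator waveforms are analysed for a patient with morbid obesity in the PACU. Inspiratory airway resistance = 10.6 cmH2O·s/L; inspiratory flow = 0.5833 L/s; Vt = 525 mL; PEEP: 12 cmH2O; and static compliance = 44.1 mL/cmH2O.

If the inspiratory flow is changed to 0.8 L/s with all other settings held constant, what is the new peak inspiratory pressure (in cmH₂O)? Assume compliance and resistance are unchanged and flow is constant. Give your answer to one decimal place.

PIP = Vt/C + R·V̇ + PEEP (constant-flow equation of motion).
Only the resistive term changes: ΔPIP = R × ΔV̇ = 10.6 × (0.8 − 0.5833) = 10.6 × 0.2167 = 2.297 cmH2O.
Original PIP = 525/44.1 + 10.6×0.5833 + 12 = 30.088 cmH2O; new PIP = 30.088 + (2.297) = 32.385 cmH2O.

32.4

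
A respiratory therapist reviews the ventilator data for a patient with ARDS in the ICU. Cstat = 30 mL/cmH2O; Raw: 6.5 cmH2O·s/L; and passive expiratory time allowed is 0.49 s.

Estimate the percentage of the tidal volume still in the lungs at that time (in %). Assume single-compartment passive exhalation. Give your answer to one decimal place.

8.1

τ = R × C = 6.5 × 30 mL/cmH2O = 6.5 × 0.030 L/cmH2O = 0.195 s.
Passive exhalation: V(t)/V₀ = e^(−t/τ) = e^(−0.49/0.195) = 0.08104.
Fraction remaining = 0.08104 → 8.104%.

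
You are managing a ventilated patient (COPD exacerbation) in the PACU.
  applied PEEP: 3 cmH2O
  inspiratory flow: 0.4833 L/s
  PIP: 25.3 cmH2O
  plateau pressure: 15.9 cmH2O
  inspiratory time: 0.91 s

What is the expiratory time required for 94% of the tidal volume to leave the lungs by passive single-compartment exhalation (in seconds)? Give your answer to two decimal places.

Vt = flow × Ti = 0.4833 L/s × 0.91 s × 1000 mL/L = 439.8 mL.
R = (PIP − Pplat)/V̇ = (25.3 − 15.9) / 0.4833 = 9.4/0.4833 = 19.45 cmH2O·s/L.
C = Vt/(Pplat − PEEP) = 439.8 / (15.9 − 3) = 439.8/12.9 = 34.093 mL/cmH2O.
τ = R × C = 19.45 × 0.03409 L/cmH2O = 0.6631 s.
t = −τ·ln(1 − 0.94) = −0.6631·ln(0.06) = 1.866 s.

1.87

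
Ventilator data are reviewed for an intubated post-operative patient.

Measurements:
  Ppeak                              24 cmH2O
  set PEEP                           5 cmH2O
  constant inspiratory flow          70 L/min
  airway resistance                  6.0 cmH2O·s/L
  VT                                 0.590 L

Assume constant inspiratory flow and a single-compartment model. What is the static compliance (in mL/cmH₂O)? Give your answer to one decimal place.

Flow: 70 L/min ÷ 60 = 1.1667 L/s.
Equation of motion (constant flow): PIP = Vt/C + R·V̇ + PEEP.
Vt/C = PIP − R·V̇ − PEEP = 24 − 6.0×1.1667 − 5 = 24 − 7.0 − 5 = 12.0 cmH2O.
C = Vt / 12.0 = 590 / 12.0 = 49.167 mL/cmH2O.

49.2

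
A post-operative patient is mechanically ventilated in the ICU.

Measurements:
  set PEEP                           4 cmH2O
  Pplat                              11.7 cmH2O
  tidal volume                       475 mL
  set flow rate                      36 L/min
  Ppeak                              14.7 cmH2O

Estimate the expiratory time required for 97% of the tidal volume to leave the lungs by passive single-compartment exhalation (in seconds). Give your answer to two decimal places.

1.08

Flow: 36 L/min ÷ 60 = 0.6 L/s.
R = (PIP − Pplat)/V̇ = (14.7 − 11.7) / 0.6 = 3.0/0.6 = 5.0 cmH2O·s/L.
C = Vt/(Pplat − PEEP) = 475.0 / (11.7 − 4) = 475.0/7.7 = 61.688 mL/cmH2O.
τ = R × C = 5.0 × 0.06169 L/cmH2O = 0.3085 s.
t = −τ·ln(1 − 0.97) = −0.3085·ln(0.03) = 1.082 s.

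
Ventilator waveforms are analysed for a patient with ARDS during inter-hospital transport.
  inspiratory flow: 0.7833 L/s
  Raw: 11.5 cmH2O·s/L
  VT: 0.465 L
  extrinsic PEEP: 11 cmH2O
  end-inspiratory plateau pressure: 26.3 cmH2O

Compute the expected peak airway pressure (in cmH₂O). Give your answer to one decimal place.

PIP = Pplat + Raw × flow = 26.3 + 11.5 × 0.7833 = 26.3 + 9.008 = 35.308 cmH2O.

35.3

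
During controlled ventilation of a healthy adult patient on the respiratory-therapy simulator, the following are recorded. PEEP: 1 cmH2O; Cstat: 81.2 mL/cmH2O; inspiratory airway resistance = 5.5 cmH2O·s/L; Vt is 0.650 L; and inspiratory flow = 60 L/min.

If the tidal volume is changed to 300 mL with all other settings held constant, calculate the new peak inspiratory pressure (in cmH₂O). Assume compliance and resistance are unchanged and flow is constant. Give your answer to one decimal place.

Flow: 60 L/min ÷ 60 = 1 L/s.
PIP = Vt/C + R·V̇ + PEEP (constant-flow equation of motion).
Only the elastic term changes: ΔPIP = ΔVt / C = (300 − 650) / 81.2 = -4.31 cmH2O.
Original PIP = 650/81.2 + 5.5×1 + 1 = 14.505 cmH2O; new PIP = 14.505 + (-4.31) = 10.195 cmH2O.

10.2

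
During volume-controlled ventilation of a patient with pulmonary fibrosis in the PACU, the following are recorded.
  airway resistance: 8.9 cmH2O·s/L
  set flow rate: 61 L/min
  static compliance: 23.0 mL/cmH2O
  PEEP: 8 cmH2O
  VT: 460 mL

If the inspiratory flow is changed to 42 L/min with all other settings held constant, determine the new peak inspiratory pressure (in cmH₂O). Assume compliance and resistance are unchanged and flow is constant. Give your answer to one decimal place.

Flow: 61 L/min ÷ 60 = 1.0167 L/s.
New flow: 42 L/min ÷ 60 = 0.7 L/s.
PIP = Vt/C + R·V̇ + PEEP (constant-flow equation of motion).
Only the resistive term changes: ΔPIP = R × ΔV̇ = 8.9 × (0.7 − 1.0167) = 8.9 × -0.3167 = -2.819 cmH2O.
Original PIP = 460/23.0 + 8.9×1.0167 + 8 = 37.049 cmH2O; new PIP = 37.049 + (-2.819) = 34.23 cmH2O.

34.2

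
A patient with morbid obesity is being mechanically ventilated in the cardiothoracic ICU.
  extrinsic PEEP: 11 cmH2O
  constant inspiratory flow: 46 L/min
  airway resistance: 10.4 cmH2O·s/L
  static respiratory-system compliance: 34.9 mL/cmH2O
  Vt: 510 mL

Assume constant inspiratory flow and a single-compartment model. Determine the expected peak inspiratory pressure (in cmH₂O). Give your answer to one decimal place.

33.6

Flow: 46 L/min ÷ 60 = 0.7667 L/s.
Equation of motion (constant flow): PIP = Vt/C + R·V̇ + PEEP.
PIP = 510/34.9 + 10.4×0.7667 + 11 = 14.613 + 7.974 + 11 = 33.587 cmH2O.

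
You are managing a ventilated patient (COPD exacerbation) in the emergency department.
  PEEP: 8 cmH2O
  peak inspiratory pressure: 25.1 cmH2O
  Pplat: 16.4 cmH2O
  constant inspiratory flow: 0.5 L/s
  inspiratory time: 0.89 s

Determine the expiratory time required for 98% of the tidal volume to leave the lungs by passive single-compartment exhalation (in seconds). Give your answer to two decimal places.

3.61

Vt = flow × Ti = 0.5 L/s × 0.89 s × 1000 mL/L = 445.0 mL.
R = (PIP − Pplat)/V̇ = (25.1 − 16.4) / 0.5 = 8.7/0.5 = 17.4 cmH2O·s/L.
C = Vt/(Pplat − PEEP) = 445.0 / (16.4 − 8) = 445.0/8.4 = 52.976 mL/cmH2O.
τ = R × C = 17.4 × 0.05298 L/cmH2O = 0.9219 s.
t = −τ·ln(1 − 0.98) = −0.9219·ln(0.02) = 3.606 s.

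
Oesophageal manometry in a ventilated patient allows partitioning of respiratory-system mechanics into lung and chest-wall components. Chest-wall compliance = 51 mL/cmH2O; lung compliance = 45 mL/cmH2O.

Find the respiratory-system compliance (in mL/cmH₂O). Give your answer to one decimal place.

Lung and chest wall are elastances in series: 1/Crs = 1/CL + 1/Ccw.
1/Crs = 1/45 + 1/51 = 0.04183.
Crs = 23.906 mL/cmH2O.

23.9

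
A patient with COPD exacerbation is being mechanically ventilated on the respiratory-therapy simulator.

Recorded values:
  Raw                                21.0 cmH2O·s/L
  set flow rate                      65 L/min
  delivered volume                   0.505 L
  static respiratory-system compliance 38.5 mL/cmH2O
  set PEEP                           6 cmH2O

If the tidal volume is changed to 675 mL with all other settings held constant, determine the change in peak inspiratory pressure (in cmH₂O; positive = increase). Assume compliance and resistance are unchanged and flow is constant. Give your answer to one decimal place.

4.4

PIP = Vt/C + R·V̇ + PEEP (constant-flow equation of motion).
Only the elastic term changes: ΔPIP = ΔVt / C = (675 − 505) / 38.5 = 4.416 cmH2O.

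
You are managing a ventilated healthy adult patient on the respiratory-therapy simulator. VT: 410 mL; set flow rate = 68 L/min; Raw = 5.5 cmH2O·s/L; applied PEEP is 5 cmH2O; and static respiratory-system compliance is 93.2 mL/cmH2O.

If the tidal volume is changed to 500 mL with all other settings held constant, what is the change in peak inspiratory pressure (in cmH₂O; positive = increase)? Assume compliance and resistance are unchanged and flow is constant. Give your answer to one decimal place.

PIP = Vt/C + R·V̇ + PEEP (constant-flow equation of motion).
Only the elastic term changes: ΔPIP = ΔVt / C = (500 − 410) / 93.2 = 0.9657 cmH2O.

1.0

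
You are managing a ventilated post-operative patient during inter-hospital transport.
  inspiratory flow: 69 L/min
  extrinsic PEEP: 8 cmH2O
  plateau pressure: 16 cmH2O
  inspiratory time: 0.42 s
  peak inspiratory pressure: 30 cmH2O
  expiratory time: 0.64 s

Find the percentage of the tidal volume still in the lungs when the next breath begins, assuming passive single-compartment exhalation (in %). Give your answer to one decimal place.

41.9

Flow: 69 L/min ÷ 60 = 1.15 L/s.
Vt = flow × Ti = 1.15 L/s × 0.42 s × 1000 mL/L = 483.0 mL.
R = (PIP − Pplat)/V̇ = (30 − 16) / 1.15 = 14.0/1.15 = 12.174 cmH2O·s/L.
C = Vt/(Pplat − PEEP) = 483.0 / (16 − 8) = 483.0/8.0 = 60.375 mL/cmH2O.
τ = R × C = 12.174 × 0.06038 L/cmH2O = 0.7351 s.
Fraction remaining at end-expiration = e^(−Te/τ) = e^(−0.64/0.7351) = 0.4187 → 41.87%.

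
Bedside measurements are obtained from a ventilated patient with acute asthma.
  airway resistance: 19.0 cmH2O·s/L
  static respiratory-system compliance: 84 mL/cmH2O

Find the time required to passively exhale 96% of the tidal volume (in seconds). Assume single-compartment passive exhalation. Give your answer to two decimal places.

τ = R × C = 19.0 × 84 mL/cmH2O = 19.0 × 0.084 L/cmH2O = 1.596 s.
Exhaled fraction f = 1 − e^(−t/τ) → t = −τ·ln(1 − f) = −1.596·ln(0.04) = 5.137 s.

5.14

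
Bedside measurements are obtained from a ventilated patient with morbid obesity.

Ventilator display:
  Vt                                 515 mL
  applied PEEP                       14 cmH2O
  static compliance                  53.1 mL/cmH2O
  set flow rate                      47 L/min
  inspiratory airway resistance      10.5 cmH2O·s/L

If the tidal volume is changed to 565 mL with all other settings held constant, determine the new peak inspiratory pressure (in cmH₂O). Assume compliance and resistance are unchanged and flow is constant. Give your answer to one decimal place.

Flow: 47 L/min ÷ 60 = 0.7833 L/s.
PIP = Vt/C + R·V̇ + PEEP (constant-flow equation of motion).
Only the elastic term changes: ΔPIP = ΔVt / C = (565 − 515) / 53.1 = 0.9416 cmH2O.
Original PIP = 515/53.1 + 10.5×0.7833 + 14 = 31.923 cmH2O; new PIP = 31.923 + (0.9416) = 32.865 cmH2O.

32.9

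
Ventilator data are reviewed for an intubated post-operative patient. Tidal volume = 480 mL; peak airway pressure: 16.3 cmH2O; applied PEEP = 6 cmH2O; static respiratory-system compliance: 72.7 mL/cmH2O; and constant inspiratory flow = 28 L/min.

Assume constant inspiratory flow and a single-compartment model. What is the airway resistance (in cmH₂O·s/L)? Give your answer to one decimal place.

Flow: 28 L/min ÷ 60 = 0.4667 L/s.
Equation of motion (constant flow): PIP = Vt/C + R·V̇ + PEEP.
R·V̇ = PIP − Vt/C − PEEP = 16.3 − 480/72.7 − 6 = 16.3 − 6.602 − 6 = 3.698 cmH2O.
R = 3.698 / 0.4667 = 7.924 cmH2O·s/L.

7.9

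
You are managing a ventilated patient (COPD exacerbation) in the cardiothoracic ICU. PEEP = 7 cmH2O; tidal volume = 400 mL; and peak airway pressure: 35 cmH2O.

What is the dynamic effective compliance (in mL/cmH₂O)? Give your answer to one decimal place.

Dynamic compliance = Vt / (PIP − PEEP) = 400 / (35 − 7) = 400 / 28.0 = 14.286 mL/cmH2O.

14.3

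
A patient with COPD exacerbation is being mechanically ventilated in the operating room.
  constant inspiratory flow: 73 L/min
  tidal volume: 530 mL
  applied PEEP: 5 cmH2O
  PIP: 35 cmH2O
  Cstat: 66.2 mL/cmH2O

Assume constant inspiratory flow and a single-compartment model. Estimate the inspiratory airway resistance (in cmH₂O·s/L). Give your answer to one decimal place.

Flow: 73 L/min ÷ 60 = 1.2167 L/s.
Equation of motion (constant flow): PIP = Vt/C + R·V̇ + PEEP.
R·V̇ = PIP − Vt/C − PEEP = 35 − 530/66.2 − 5 = 35 − 8.006 − 5 = 21.994 cmH2O.
R = 21.994 / 1.2167 = 18.077 cmH2O·s/L.

18.1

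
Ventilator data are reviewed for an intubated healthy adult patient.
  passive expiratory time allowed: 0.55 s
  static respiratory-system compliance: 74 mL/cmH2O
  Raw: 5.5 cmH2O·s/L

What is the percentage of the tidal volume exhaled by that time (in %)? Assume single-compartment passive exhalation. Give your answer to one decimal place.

74.1

τ = R × C = 5.5 × 74 mL/cmH2O = 5.5 × 0.074 L/cmH2O = 0.407 s.
Passive exhalation: V(t)/V₀ = e^(−t/τ) = e^(−0.55/0.407) = 0.2589.
Fraction exhaled = 1 − 0.2589 = 0.7411 → 74.11%.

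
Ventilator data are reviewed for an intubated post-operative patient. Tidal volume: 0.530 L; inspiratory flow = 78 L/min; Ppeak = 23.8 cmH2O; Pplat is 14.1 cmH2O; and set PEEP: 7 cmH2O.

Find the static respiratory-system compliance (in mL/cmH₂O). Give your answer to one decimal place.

74.6

Cstat = Vt / (Pplat − PEEP) = 530 / (14.1 − 7) = 530 / 7.1 = 74.648 mL/cmH2O.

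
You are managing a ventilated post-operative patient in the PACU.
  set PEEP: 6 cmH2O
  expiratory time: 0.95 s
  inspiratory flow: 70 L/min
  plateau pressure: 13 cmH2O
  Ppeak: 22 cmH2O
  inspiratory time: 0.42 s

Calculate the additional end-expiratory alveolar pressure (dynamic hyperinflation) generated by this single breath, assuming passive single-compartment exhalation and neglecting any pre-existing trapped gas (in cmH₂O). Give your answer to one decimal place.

Flow: 70 L/min ÷ 60 = 1.1667 L/s.
Vt = flow × Ti = 1.1667 L/s × 0.42 s × 1000 mL/L = 490.01 mL.
R = (PIP − Pplat)/V̇ = (22 − 13) / 1.1667 = 9.0/1.1667 = 7.714 cmH2O·s/L.
C = Vt/(Pplat − PEEP) = 490.01 / (13 − 6) = 490.01/7.0 = 70.001 mL/cmH2O.
τ = R × C = 7.714 × 0.07 L/cmH2O = 0.54 s.
Fraction remaining = e^(−Te/τ) = e^(−0.95/0.54) = 0.1722; trapped volume = 490.01 × 0.1722 = 84.38 mL.
Additional alveolar pressure from trapping ≈ V_trapped / C = 84.38 / 70.001 = 1.205 cmH2O.

1.2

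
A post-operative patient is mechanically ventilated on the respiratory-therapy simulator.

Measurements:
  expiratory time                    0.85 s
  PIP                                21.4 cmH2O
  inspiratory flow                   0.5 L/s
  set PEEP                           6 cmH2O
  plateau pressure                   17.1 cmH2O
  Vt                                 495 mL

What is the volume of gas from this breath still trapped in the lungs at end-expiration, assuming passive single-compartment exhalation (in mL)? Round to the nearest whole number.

54

R = (PIP − Pplat)/V̇ = (21.4 − 17.1) / 0.5 = 4.3/0.5 = 8.6 cmH2O·s/L.
C = Vt/(Pplat − PEEP) = 495.0 / (17.1 − 6) = 495.0/11.1 = 44.595 mL/cmH2O.
τ = R × C = 8.6 × 0.0446 L/cmH2O = 0.3836 s.
Fraction remaining = e^(−Te/τ) = e^(−0.85/0.3836) = 0.1091.
Trapped volume = 495.0 × 0.1091 = 54.005 mL.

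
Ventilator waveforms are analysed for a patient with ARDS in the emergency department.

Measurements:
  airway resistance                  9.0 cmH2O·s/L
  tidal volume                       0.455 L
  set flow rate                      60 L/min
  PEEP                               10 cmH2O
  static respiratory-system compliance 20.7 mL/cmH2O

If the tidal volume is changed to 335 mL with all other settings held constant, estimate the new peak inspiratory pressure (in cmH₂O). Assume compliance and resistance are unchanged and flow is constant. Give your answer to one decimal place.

Flow: 60 L/min ÷ 60 = 1 L/s.
PIP = Vt/C + R·V̇ + PEEP (constant-flow equation of motion).
Only the elastic term changes: ΔPIP = ΔVt / C = (335 − 455) / 20.7 = -5.797 cmH2O.
Original PIP = 455/20.7 + 9.0×1 + 10 = 40.981 cmH2O; new PIP = 40.981 + (-5.797) = 35.184 cmH2O.

35.2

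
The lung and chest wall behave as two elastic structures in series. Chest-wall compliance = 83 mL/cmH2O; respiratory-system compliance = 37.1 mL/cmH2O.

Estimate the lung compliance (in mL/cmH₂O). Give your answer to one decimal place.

67.1

1/CL = 1/Crs − 1/Ccw.
1/CL = 1/37.1 − 1/83 = 0.01491.
CL = 67.069 mL/cmH2O.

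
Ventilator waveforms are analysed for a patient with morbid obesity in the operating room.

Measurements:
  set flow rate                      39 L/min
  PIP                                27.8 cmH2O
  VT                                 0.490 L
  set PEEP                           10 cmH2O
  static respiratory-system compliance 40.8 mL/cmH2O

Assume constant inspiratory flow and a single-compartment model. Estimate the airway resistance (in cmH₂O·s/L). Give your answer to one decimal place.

Flow: 39 L/min ÷ 60 = 0.65 L/s.
Equation of motion (constant flow): PIP = Vt/C + R·V̇ + PEEP.
R·V̇ = PIP − Vt/C − PEEP = 27.8 − 490/40.8 − 10 = 27.8 − 12.01 − 10 = 5.79 cmH2O.
R = 5.79 / 0.65 = 8.908 cmH2O·s/L.

8.9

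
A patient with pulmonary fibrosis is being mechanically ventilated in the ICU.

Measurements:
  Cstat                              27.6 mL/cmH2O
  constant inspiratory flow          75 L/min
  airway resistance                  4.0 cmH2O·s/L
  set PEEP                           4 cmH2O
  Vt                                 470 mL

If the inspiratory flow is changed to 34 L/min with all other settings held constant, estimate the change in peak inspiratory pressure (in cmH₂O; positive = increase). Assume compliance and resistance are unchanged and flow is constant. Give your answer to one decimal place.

Flow: 75 L/min ÷ 60 = 1.25 L/s.
New flow: 34 L/min ÷ 60 = 0.5667 L/s.
PIP = Vt/C + R·V̇ + PEEP (constant-flow equation of motion).
Only the resistive term changes: ΔPIP = R × ΔV̇ = 4.0 × (0.5667 − 1.25) = 4.0 × -0.6833 = -2.733 cmH2O.

-2.7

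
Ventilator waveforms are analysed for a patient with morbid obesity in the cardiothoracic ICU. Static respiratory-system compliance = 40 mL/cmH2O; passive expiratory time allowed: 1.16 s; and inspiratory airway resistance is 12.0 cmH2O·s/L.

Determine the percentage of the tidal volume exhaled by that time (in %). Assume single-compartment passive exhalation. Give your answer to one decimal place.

91.1

τ = R × C = 12.0 × 40 mL/cmH2O = 12.0 × 0.040 L/cmH2O = 0.48 s.
Passive exhalation: V(t)/V₀ = e^(−t/τ) = e^(−1.16/0.48) = 0.08922.
Fraction exhaled = 1 − 0.08922 = 0.9108 → 91.08%.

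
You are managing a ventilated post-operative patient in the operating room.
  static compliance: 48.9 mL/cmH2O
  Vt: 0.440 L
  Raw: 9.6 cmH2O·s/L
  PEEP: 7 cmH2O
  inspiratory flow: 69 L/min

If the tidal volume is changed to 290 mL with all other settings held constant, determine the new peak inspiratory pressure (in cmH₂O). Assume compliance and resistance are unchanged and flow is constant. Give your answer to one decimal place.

24.0

Flow: 69 L/min ÷ 60 = 1.15 L/s.
PIP = Vt/C + R·V̇ + PEEP (constant-flow equation of motion).
Only the elastic term changes: ΔPIP = ΔVt / C = (290 − 440) / 48.9 = -3.067 cmH2O.
Original PIP = 440/48.9 + 9.6×1.15 + 7 = 27.038 cmH2O; new PIP = 27.038 + (-3.067) = 23.971 cmH2O.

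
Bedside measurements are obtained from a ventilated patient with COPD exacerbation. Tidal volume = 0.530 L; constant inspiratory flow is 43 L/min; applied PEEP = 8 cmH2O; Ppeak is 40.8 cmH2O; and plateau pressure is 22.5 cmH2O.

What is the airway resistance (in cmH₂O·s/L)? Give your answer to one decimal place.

25.5

Flow: 43 L/min ÷ 60 = 0.7167 L/s.
Raw = (PIP − Pplat) / flow = (40.8 − 22.5) / 0.7167 = 18.3 / 0.7167 = 25.534 cmH2O·s/L.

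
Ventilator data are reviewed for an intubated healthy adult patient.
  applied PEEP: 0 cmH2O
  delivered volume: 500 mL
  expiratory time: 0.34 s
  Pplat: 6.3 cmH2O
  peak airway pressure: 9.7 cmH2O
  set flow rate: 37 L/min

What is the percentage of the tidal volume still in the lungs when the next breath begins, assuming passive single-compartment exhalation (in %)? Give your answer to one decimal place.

46.0

Flow: 37 L/min ÷ 60 = 0.6167 L/s.
R = (PIP − Pplat)/V̇ = (9.7 − 6.3) / 0.6167 = 3.4/0.6167 = 5.513 cmH2O·s/L.
C = Vt/(Pplat − PEEP) = 500.0 / (6.3 − 0) = 500.0/6.3 = 79.365 mL/cmH2O.
τ = R × C = 5.513 × 0.07937 L/cmH2O = 0.4376 s.
Fraction remaining at end-expiration = e^(−Te/τ) = e^(−0.34/0.4376) = 0.4598 → 45.98%.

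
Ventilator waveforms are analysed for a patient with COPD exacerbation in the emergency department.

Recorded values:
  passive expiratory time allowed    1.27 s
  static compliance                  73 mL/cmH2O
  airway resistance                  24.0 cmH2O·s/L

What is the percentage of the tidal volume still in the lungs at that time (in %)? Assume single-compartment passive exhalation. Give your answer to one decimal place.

τ = R × C = 24.0 × 73 mL/cmH2O = 24.0 × 0.073 L/cmH2O = 1.752 s.
Passive exhalation: V(t)/V₀ = e^(−t/τ) = e^(−1.27/1.752) = 0.4844.
Fraction remaining = 0.4844 → 48.44%.

48.4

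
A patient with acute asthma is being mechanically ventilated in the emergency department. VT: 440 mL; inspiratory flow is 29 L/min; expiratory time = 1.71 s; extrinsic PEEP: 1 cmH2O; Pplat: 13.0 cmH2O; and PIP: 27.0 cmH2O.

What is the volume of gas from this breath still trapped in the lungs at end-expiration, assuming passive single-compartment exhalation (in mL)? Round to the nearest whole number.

Flow: 29 L/min ÷ 60 = 0.4833 L/s.
R = (PIP − Pplat)/V̇ = (27.0 − 13.0) / 0.4833 = 14.0/0.4833 = 28.968 cmH2O·s/L.
C = Vt/(Pplat − PEEP) = 440.0 / (13.0 − 1) = 440.0/12.0 = 36.667 mL/cmH2O.
τ = R × C = 28.968 × 0.03667 L/cmH2O = 1.062 s.
Fraction remaining = e^(−Te/τ) = e^(−1.71/1.062) = 0.1999.
Trapped volume = 440.0 × 0.1999 = 87.956 mL.

88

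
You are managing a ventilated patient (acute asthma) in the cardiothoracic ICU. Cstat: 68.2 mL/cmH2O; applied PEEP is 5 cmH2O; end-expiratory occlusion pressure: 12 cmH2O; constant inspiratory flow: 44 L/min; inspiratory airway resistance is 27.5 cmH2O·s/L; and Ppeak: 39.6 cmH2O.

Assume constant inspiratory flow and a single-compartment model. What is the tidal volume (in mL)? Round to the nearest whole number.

507

Flow: 44 L/min ÷ 60 = 0.7333 L/s.
Total PEEP = 12 cmH2O (set 5 + intrinsic 7); this is the baseline alveolar pressure.
Equation of motion (constant flow): PIP = Vt/C + R·V̇ + PEEP.
Vt/C = PIP − R·V̇ − PEEP = 39.6 − 20.166 − 12 = 7.434 cmH2O.
Vt = C × 7.434 = 68.2 × 7.434 = 507.0 mL.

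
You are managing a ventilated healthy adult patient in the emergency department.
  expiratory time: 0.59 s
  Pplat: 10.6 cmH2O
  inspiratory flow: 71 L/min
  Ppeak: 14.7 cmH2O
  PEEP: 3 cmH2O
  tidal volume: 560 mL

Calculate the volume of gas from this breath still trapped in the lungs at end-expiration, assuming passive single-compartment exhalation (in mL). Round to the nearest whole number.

Flow: 71 L/min ÷ 60 = 1.1833 L/s.
R = (PIP − Pplat)/V̇ = (14.7 − 10.6) / 1.1833 = 4.1/1.1833 = 3.465 cmH2O·s/L.
C = Vt/(Pplat − PEEP) = 560.0 / (10.6 − 3) = 560.0/7.6 = 73.684 mL/cmH2O.
τ = R × C = 3.465 × 0.07368 L/cmH2O = 0.2553 s.
Fraction remaining = e^(−Te/τ) = e^(−0.59/0.2553) = 0.09916.
Trapped volume = 560.0 × 0.09916 = 55.53 mL.

56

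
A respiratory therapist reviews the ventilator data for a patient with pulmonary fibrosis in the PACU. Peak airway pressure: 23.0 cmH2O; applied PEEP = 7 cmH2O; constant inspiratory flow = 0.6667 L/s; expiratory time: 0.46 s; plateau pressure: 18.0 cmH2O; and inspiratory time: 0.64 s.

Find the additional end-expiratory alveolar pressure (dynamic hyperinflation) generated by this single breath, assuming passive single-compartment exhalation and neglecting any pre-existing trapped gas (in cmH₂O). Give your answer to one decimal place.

Vt = flow × Ti = 0.6667 L/s × 0.64 s × 1000 mL/L = 426.69 mL.
R = (PIP − Pplat)/V̇ = (23.0 − 18.0) / 0.6667 = 5.0/0.6667 = 7.5 cmH2O·s/L.
C = Vt/(Pplat − PEEP) = 426.69 / (18.0 − 7) = 426.69/11.0 = 38.79 mL/cmH2O.
τ = R × C = 7.5 × 0.03879 L/cmH2O = 0.2909 s.
Fraction remaining = e^(−Te/τ) = e^(−0.46/0.2909) = 0.2057; trapped volume = 426.69 × 0.2057 = 87.77 mL.
Additional alveolar pressure from trapping ≈ V_trapped / C = 87.77 / 38.79 = 2.263 cmH2O.

2.3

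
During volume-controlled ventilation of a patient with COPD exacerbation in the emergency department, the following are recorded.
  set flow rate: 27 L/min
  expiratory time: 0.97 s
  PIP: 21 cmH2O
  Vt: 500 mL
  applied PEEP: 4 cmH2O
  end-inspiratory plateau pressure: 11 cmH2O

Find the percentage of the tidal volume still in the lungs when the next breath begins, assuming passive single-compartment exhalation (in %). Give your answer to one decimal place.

Flow: 27 L/min ÷ 60 = 0.45 L/s.
R = (PIP − Pplat)/V̇ = (21 − 11) / 0.45 = 10.0/0.45 = 22.222 cmH2O·s/L.
C = Vt/(Pplat − PEEP) = 500.0 / (11 − 4) = 500.0/7.0 = 71.429 mL/cmH2O.
τ = R × C = 22.222 × 0.07143 L/cmH2O = 1.587 s.
Fraction remaining at end-expiration = e^(−Te/τ) = e^(−0.97/1.587) = 0.5427 → 54.27%.

54.3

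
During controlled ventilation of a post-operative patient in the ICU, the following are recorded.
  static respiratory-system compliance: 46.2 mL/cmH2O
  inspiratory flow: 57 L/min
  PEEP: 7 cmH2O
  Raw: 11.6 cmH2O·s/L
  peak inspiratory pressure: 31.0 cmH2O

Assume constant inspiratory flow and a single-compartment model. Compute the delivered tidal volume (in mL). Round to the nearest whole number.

600

Flow: 57 L/min ÷ 60 = 0.95 L/s.
Equation of motion (constant flow): PIP = Vt/C + R·V̇ + PEEP.
Vt/C = PIP − R·V̇ − PEEP = 31.0 − 11.02 − 7 = 12.98 cmH2O.
Vt = C × 12.98 = 46.2 × 12.98 = 599.68 mL.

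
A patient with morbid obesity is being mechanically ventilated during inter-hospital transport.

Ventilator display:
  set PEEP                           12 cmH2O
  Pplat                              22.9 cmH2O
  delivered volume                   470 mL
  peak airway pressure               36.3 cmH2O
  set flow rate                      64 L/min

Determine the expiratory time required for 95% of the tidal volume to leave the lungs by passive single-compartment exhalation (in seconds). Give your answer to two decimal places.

1.62

Flow: 64 L/min ÷ 60 = 1.0667 L/s.
R = (PIP − Pplat)/V̇ = (36.3 − 22.9) / 1.0667 = 13.4/1.0667 = 12.562 cmH2O·s/L.
C = Vt/(Pplat − PEEP) = 470.0 / (22.9 − 12) = 470.0/10.9 = 43.119 mL/cmH2O.
τ = R × C = 12.562 × 0.04312 L/cmH2O = 0.5417 s.
t = −τ·ln(1 − 0.95) = −0.5417·ln(0.05) = 1.623 s.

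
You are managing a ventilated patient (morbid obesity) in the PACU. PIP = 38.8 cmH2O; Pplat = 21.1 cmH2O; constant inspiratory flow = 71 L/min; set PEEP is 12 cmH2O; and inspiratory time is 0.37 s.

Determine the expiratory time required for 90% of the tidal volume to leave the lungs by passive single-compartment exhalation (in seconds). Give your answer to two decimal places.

1.66

Flow: 71 L/min ÷ 60 = 1.1833 L/s.
Vt = flow × Ti = 1.1833 L/s × 0.37 s × 1000 mL/L = 437.82 mL.
R = (PIP − Pplat)/V̇ = (38.8 − 21.1) / 1.1833 = 17.7/1.1833 = 14.958 cmH2O·s/L.
C = Vt/(Pplat − PEEP) = 437.82 / (21.1 − 12) = 437.82/9.1 = 48.112 mL/cmH2O.
τ = R × C = 14.958 × 0.04811 L/cmH2O = 0.7196 s.
t = −τ·ln(1 − 0.90) = −0.7196·ln(0.1) = 1.657 s.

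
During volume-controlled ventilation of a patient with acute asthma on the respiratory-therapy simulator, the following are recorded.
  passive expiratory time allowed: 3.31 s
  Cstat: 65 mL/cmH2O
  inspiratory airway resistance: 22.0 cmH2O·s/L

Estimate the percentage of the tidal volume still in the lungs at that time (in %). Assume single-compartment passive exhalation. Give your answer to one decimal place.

τ = R × C = 22.0 × 65 mL/cmH2O = 22.0 × 0.065 L/cmH2O = 1.43 s.
Passive exhalation: V(t)/V₀ = e^(−t/τ) = e^(−3.31/1.43) = 0.0988.
Fraction remaining = 0.0988 → 9.88%.

9.9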